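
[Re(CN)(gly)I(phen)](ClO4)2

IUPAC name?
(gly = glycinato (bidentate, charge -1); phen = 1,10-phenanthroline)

cyano(glycinato)iodo(1,10-phenanthroline)rhenium(V) perchlorate

The 2 perchlorate counter-ions carry a total charge of -2, so each complex ion is 2+.
Ligand charges: 1×glycinato (-1 each), 1×cyano (-1 each), 1×iodo (-1 each), 1×1,10-phenanthroline (neutral); total -3. So Re + (-3) = 2+, giving Re = +5.
Ligands are named alphabetically: cyano before glycinato before iodo before phenanthroline.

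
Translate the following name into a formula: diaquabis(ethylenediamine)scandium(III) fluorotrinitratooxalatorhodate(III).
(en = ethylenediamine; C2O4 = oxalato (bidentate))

Cation [Sc…]: ligand charges 0, Sc(III) ⇒ ion charge 3+.
Anion [Rh…]: ligand charges -6, Rh(III) ⇒ ion charge 3−.

[Sc(en)2(H2O)2][Rh(C2O4)F(NO3)3]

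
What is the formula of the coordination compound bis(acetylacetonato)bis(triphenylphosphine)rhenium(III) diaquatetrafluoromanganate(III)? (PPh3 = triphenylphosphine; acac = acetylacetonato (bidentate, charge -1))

[Re(acac)2(PPh3)2][MnF4(H2O)2]

Cation [Re…]: ligand charges -2, Re(III) ⇒ ion charge 1+.
Anion [Mn…]: ligand charges -4, Mn(III) ⇒ ion charge 1−.
One 1+ cation balances one 1− anion.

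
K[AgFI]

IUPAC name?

potassium fluoroiodoargentate(I)

The 1 potassium counter-ion carries a total charge of +1, so each complex ion is 1−.
Ligand charges: 1×iodo (-1 each), 1×fluoro (-1 each); total -2. So Ag + (-2) = 1−, giving Ag = +1.
Ligands are named alphabetically: fluoro before iodo.
The complex ion is anionic, so silver takes the -ate form argentate(I).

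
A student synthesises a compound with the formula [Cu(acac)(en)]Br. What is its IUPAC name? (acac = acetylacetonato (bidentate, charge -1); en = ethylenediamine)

The 1 bromide counter-ion carries a total charge of -1, so each complex ion is 1+.
Ligand charges: 1×acetylacetonato (-1 each), 1×ethylenediamine (neutral); total -1. So Cu + (-1) = 1+, giving Cu = +2.
Ligands are named alphabetically: acetylacetonato before ethylenediamine.

(acetylacetonato)(ethylenediamine)copper(II) bromide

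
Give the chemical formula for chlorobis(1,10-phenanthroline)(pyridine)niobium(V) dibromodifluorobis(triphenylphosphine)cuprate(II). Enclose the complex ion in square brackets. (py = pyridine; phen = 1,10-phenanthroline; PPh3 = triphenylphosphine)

Cation [Nb…]: ligand charges -1, Nb(V) ⇒ ion charge 4+.
Anion [Cu…]: ligand charges -4, Cu(II) ⇒ ion charge 2−.
One 4+ cation requires 2 of the 2− anion.

[NbCl(phen)2(py)][CuBr2F2(PPh3)2]2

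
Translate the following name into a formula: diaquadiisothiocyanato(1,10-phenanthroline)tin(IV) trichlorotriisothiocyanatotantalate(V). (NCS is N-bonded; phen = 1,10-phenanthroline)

[Sn(H2O)2(NCS)2(phen)][TaCl3(NCS)3]2

Cation [Sn…]: ligand charges -2, Sn(IV) ⇒ ion charge 2+.
Anion [Ta…]: ligand charges -6, Ta(V) ⇒ ion charge 1−.
One 2+ cation requires 2 of the 1− anion.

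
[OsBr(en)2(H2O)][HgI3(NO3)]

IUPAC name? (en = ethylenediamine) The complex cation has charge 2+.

aquabromobis(ethylenediamine)osmium(III) triiodonitratomercurate(II)

Both ions are complex: the cation is named first with the plain metal name, the anion second with the -ate form; each ion's ligands are alphabetised independently.
The complex cation is given as 2+; its ligand charges sum to -1, so Os = +3.
A 1:1 salt means the anion carries the equal and opposite charge, 2−.
Anion: ligand charges sum to -4; for the ion to be 2−, Hg = +2.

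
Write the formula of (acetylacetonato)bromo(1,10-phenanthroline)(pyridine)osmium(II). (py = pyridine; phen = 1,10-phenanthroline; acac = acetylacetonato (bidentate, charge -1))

[Os(acac)Br(phen)(py)]

Ligands: 1 pyridine (py, neutral), 1 1,10-phenanthroline (phen, neutral), 1 bromo (Br, -1), 1 acetylacetonato (acac, -1). Ligand charge sum = -2.
With Os in oxidation state +2, the complex ion is [Os...].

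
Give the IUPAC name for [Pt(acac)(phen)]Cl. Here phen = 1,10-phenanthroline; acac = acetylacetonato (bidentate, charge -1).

(acetylacetonato)(1,10-phenanthroline)platinum(II) chloride

The 1 chloride counter-ion carries a total charge of -1, so each complex ion is 1+.
Ligand charges: 1×1,10-phenanthroline (neutral), 1×acetylacetonato (-1 each); total -1. So Pt + (-1) = 1+, giving Pt = +2.
Ligands are named alphabetically: acetylacetonato before phenanthroline.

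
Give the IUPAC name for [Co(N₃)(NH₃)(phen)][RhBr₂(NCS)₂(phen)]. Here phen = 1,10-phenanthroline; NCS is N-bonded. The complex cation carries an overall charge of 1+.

The complex cation is given as 1+; its ligand charges sum to -1, so Co = +2.
A 1:1 salt means the anion carries the equal and opposite charge, 1−.
Anion: ligand charges sum to -4; for the ion to be 1−, Rh = +3.

ammineazido(1,10-phenanthroline)cobalt(II) dibromodiisothiocyanato(1,10-phenanthroline)rhodate(III)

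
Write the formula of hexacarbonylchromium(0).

Ligands: 6 carbonyl (CO, neutral). Ligand charge sum = 0.
With Cr in oxidation state 0, the complex ion is [Cr...].

[Cr(CO)6]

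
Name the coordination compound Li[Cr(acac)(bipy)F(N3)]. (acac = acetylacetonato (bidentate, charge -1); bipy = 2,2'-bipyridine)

The 1 lithium counter-ion carries a total charge of +1, so each complex ion is 1−.
Ligand charges: 1×azido (-1 each), 1×acetylacetonato (-1 each), 1×2,2'-bipyridine (neutral), 1×fluoro (-1 each); total -3. So Cr + (-3) = 1−, giving Cr = +2.
The complex ion is anionic, so chromium takes the -ate form chromate(II).

lithium (acetylacetonato)azido(2,2'-bipyridine)fluorochromate(II)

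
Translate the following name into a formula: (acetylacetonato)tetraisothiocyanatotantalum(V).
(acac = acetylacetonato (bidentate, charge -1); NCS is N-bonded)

Ligands: 1 acetylacetonato (acac, -1), 4 isothiocyanato (NCS, -1). Ligand charge sum = -5.
With Ta in oxidation state +5, the complex ion is [Ta...].

[Ta(acac)(NCS)4]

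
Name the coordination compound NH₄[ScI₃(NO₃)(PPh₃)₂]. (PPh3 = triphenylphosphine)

The 1 ammonium counter-ion carries a total charge of +1, so each complex ion is 1−.
Ligand charges: 2×triphenylphosphine (neutral), 3×iodo (-1 each), 1×nitrato (-1 each); total -4. So Sc + (-4) = 1−, giving Sc = +3.
The complex ion is anionic, so scandium takes the -ate form scandate(III).

ammonium triiodonitratobis(triphenylphosphine)scandate(III)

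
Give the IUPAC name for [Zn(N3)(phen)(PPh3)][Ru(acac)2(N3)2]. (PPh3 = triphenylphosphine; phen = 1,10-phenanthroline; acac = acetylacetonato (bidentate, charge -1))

Zinc is always +2 in its complexes; the cation's ligand charges sum to -1, so the complex cation is 1+.
A 1:1 salt means the anion carries the equal and opposite charge, 1−.
Anion: ligand charges sum to -4; for the ion to be 1−, Ru = +3.

azido(1,10-phenanthroline)(triphenylphosphine)zinc(II) bis(acetylacetonato)diazidoruthenate(III)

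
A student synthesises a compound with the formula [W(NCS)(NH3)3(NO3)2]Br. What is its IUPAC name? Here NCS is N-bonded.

triammineisothiocyanatodinitratotungsten(IV) bromide

The 1 bromide counter-ion carries a total charge of -1, so each complex ion is 1+.
Ligand charges: 1×isothiocyanato (-1 each), 2×nitrato (-1 each), 3×ammine (neutral); total -3. So W + (-3) = 1+, giving W = +4.
Ligands are named alphabetically: ammine before isothiocyanato before nitrato.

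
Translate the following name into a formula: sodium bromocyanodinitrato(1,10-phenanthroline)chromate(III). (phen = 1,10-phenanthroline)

Ligands: 1 cyano (CN, -1), 2 nitrato (NO3, -1), 1 1,10-phenanthroline (phen, neutral), 1 bromo (Br, -1). Ligand charge sum = -4.
With Cr in oxidation state +3, the complex ion is [Cr...]^1−.
Charge balance with sodium (+1) requires 1 complex ion per 1 sodium.

Na[CrBr(CN)(NO3)2(phen)]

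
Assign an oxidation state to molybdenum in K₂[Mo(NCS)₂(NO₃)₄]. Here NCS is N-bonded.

2 potassium outside the brackets (+1 each) → the complex ion is 2−.
Ligand charges: 2×NCS = -2; 4×NO3 = -4; sum -6.
Mo + (-6) = 2− ⇒ Mo is +4.

+4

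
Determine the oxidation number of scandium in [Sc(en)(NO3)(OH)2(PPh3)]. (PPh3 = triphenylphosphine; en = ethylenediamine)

+3

No counter-ion: the bracketed complex is neutral.
Ligand charges: 1×PPh3 neutral; 2×OH = -2; 1×en neutral; 1×NO3 = -1; sum -3.
Sc + (-3) = 0 ⇒ Sc is +3.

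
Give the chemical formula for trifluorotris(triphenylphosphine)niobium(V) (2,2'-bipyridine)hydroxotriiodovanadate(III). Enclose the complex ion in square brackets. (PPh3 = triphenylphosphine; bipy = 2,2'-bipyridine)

[NbF3(PPh3)3][V(bipy)I3(OH)]2

Cation [Nb…]: ligand charges -3, Nb(V) ⇒ ion charge 2+.
Anion [V…]: ligand charges -4, V(III) ⇒ ion charge 1−.
One 2+ cation requires 2 of the 1− anion.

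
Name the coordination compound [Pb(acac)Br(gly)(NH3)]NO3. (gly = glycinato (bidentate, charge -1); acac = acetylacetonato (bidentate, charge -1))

The 1 nitrate counter-ion carries a total charge of -1, so each complex ion is 1+.
Ligand charges: 1×ammine (neutral), 1×bromo (-1 each), 1×glycinato (-1 each), 1×acetylacetonato (-1 each); total -3. So Pb + (-3) = 1+, giving Pb = +4.
Ligands are named alphabetically: acetylacetonato before ammine before bromo before glycinato.

(acetylacetonato)amminebromo(glycinato)lead(IV) nitrate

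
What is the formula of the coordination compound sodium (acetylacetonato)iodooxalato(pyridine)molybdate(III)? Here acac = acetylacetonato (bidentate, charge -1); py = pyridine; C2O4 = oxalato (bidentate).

Na[Mo(acac)(C2O4)I(py)]

Ligands: 1 acetylacetonato (acac, -1), 1 pyridine (py, neutral), 1 iodo (I, -1), 1 oxalato (C2O4, -2). Ligand charge sum = -4.
With Mo in oxidation state +3, the complex ion is [Mo...]^1−.
Charge balance with sodium (+1) requires 1 complex ion per 1 sodium.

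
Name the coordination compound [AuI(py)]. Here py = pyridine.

There is no counter-ion, so the complex is neutral overall.
Ligand charges: 1×iodo (-1 each), 1×pyridine (neutral); total -1. So Au + (-1) = 0, giving Au = +1.
Ligands are named alphabetically: iodo before pyridine.

iodo(pyridine)gold(I)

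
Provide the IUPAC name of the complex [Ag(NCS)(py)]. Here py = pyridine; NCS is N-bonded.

isothiocyanato(pyridine)silver(I)

There is no counter-ion, so the complex is neutral overall.
Ligand charges: 1×pyridine (neutral), 1×isothiocyanato (-1 each); total -1. So Ag + (-1) = 0, giving Ag = +1.
Ligands are named alphabetically: isothiocyanato before pyridine.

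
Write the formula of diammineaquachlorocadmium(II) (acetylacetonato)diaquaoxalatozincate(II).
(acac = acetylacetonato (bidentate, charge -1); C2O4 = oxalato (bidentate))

[CdCl(H2O)(NH3)2][Zn(acac)(C2O4)(H2O)2]

Cation [Cd…]: ligand charges -1, Cd(II) ⇒ ion charge 1+.
Anion [Zn…]: ligand charges -3, Zn(II) ⇒ ion charge 1−.
One 1+ cation balances one 1− anion.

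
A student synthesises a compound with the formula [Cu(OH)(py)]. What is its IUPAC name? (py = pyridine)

There is no counter-ion, so the complex is neutral overall.
Ligand charges: 1×hydroxo (-1 each), 1×pyridine (neutral); total -1. So Cu + (-1) = 0, giving Cu = +1.
Ligands are named alphabetically: hydroxo before pyridine.

hydroxo(pyridine)copper(I)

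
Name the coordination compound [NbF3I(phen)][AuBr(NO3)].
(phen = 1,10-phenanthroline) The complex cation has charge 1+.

Both ions are complex: the cation is named first with the plain metal name, the anion second with the -ate form; each ion's ligands are alphabetised independently.
The complex cation is given as 1+; its ligand charges sum to -4, so Nb = +5.
A 1:1 salt means the anion carries the equal and opposite charge, 1−.
Anion: ligand charges sum to -2; for the ion to be 1−, Au = +1.

trifluoroiodo(1,10-phenanthroline)niobium(V) bromonitratoaurate(I)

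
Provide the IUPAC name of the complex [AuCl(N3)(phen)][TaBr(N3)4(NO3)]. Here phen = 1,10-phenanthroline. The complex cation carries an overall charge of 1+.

azidochloro(1,10-phenanthroline)gold(III) tetraazidobromonitratotantalate(V)

Both ions are complex: the cation is named first with the plain metal name, the anion second with the -ate form; each ion's ligands are alphabetised independently.
The complex cation is given as 1+; its ligand charges sum to -2, so Au = +3.
A 1:1 salt means the anion carries the equal and opposite charge, 1−.
Anion: ligand charges sum to -6; for the ion to be 1−, Ta = +5.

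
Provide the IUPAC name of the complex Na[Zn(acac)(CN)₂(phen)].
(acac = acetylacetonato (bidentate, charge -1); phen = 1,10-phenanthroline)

sodium (acetylacetonato)dicyano(1,10-phenanthroline)zincate(II)

The 1 sodium counter-ion carries a total charge of +1, so each complex ion is 1−.
Ligand charges: 2×cyano (-1 each), 1×acetylacetonato (-1 each), 1×1,10-phenanthroline (neutral); total -3. So Zn + (-3) = 1−, giving Zn = +2.
Ligands are named alphabetically: acetylacetonato before cyano before phenanthroline.
The complex ion is anionic, so zinc takes the -ate form zincate(II).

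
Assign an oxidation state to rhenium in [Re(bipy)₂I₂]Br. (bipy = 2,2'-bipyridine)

+3

1 bromide outside the brackets (-1 each) → the complex ion is 1+.
Ligand charges: 2×I = -2; 2×bipy neutral; sum -2.
Re + (-2) = 1+ ⇒ Re is +3.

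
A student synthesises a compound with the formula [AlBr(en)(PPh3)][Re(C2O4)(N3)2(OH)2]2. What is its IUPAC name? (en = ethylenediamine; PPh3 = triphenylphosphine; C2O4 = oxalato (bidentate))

Aluminium is always +3 in its complexes; the cation's ligand charges sum to -1, so the complex cation is 2+.
With 2 anions per cation, each anion must be 2/2 = 1−.
Anion: ligand charges sum to -6; for the ion to be 1−, Re = +5.

bromo(ethylenediamine)(triphenylphosphine)aluminium(III) diazidodihydroxooxalatorhenate(V)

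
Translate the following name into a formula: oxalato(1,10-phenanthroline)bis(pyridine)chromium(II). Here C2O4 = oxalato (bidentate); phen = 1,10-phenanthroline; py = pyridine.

Ligands: 1 oxalato (C2O4, -2), 1 1,10-phenanthroline (phen, neutral), 2 pyridine (py, neutral). Ligand charge sum = -2.
With Cr in oxidation state +2, the complex ion is [Cr...].

[Cr(C2O4)(phen)(py)2]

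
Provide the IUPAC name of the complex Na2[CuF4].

The 2 sodium counter-ions carry a total charge of +2, so each complex ion is 2−.
Ligand charges: 4×fluoro (-1 each); total -4. So Cu + (-4) = 2−, giving Cu = +2.
The complex ion is anionic, so copper takes the -ate form cuprate(II).

sodium tetrafluorocuprate(II)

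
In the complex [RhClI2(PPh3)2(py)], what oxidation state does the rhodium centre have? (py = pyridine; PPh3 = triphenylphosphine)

No counter-ion: the bracketed complex is neutral.
Ligand charges: 2×I = -2; 1×py neutral; 2×PPh3 neutral; 1×Cl = -1; sum -3.
Rh + (-3) = 0 ⇒ Rh is +3.

+3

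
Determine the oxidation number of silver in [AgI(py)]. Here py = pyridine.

No counter-ion: the bracketed complex is neutral.
Ligand charges: 1×py neutral; 1×I = -1; sum -1.
Ag + (-1) = 0 ⇒ Ag is +1.

+1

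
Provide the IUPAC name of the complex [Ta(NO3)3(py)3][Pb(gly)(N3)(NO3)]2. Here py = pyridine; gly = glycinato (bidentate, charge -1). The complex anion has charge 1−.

Both ions are complex: the cation is named first with the plain metal name, the anion second with the -ate form; each ion's ligands are alphabetised independently.
The complex anion is given as 1−; its ligand charges sum to -3, so Pb = +2.
With 2 anions per cation, the cation must be 2×1 = 2+.
Cation: ligand charges sum to -3; for the ion to be 2+, Ta = +5.

trinitratotris(pyridine)tantalum(V) azido(glycinato)nitratoplumbate(II)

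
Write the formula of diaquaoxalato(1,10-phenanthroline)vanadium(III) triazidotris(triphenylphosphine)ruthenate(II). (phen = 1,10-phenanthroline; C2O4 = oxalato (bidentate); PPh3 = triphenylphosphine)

Cation [V…]: ligand charges -2, V(III) ⇒ ion charge 1+.
Anion [Ru…]: ligand charges -3, Ru(II) ⇒ ion charge 1−.
One 1+ cation balances one 1− anion.

[V(C2O4)(H2O)2(phen)][Ru(N3)3(PPh3)3]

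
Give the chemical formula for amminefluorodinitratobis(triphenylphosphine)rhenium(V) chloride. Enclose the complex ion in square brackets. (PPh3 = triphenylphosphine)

Ligands: 2 triphenylphosphine (PPh3, neutral), 2 nitrato (NO3, -1), 1 ammine (NH3, neutral), 1 fluoro (F, -1). Ligand charge sum = -3.
With Re in oxidation state +5, the complex ion is [Re...]^2+.
Charge balance with chloride (-1) requires 1 complex ion per 2 chloride.

[ReF(NH3)(NO3)2(PPh3)2]Cl2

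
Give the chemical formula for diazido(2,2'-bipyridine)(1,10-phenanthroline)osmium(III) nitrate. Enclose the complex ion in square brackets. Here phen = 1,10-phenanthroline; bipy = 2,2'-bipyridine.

Ligands: 1 1,10-phenanthroline (phen, neutral), 2 azido (N3, -1), 1 2,2'-bipyridine (bipy, neutral). Ligand charge sum = -2.
With Os in oxidation state +3, the complex ion is [Os...]^1+.
Charge balance with nitrate (-1) requires 1 complex ion per 1 nitrate.

[Os(bipy)(N3)2(phen)]NO3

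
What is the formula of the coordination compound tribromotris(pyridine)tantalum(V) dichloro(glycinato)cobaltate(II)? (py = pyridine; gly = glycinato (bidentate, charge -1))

[TaBr3(py)3][CoCl2(gly)]2

Cation [Ta…]: ligand charges -3, Ta(V) ⇒ ion charge 2+.
Anion [Co…]: ligand charges -3, Co(II) ⇒ ion charge 1−.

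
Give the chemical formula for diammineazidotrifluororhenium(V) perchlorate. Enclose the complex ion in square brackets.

Ligands: 2 ammine (NH3, neutral), 3 fluoro (F, -1), 1 azido (N3, -1). Ligand charge sum = -4.
With Re in oxidation state +5, the complex ion is [Re...]^1+.
Charge balance with perchlorate (-1) requires 1 complex ion per 1 perchlorate.

[ReF3(N3)(NH3)2]ClO4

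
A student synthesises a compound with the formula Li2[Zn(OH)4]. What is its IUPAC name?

The 2 lithium counter-ions carry a total charge of +2, so each complex ion is 2−.
Ligand charges: 4×hydroxo (-1 each); total -4. So Zn + (-4) = 2−, giving Zn = +2.
The complex ion is anionic, so zinc takes the -ate form zincate(II).

lithium tetrahydroxozincate(II)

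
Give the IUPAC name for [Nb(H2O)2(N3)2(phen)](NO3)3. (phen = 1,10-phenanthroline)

diaquadiazido(1,10-phenanthroline)niobium(V) nitrate

The 3 nitrate counter-ions carry a total charge of -3, so each complex ion is 3+.
Ligand charges: 1×1,10-phenanthroline (neutral), 2×aqua (neutral), 2×azido (-1 each); total -2. So Nb + (-2) = 3+, giving Nb = +5.
Ligands are named alphabetically: aqua before azido before phenanthroline.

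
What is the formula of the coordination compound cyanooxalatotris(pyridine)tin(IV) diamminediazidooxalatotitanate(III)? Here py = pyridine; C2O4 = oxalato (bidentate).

[Sn(C2O4)(CN)(py)3][Ti(C2O4)(N3)2(NH3)2]

Cation [Sn…]: ligand charges -3, Sn(IV) ⇒ ion charge 1+.
Anion [Ti…]: ligand charges -4, Ti(III) ⇒ ion charge 1−.
One 1+ cation balances one 1− anion.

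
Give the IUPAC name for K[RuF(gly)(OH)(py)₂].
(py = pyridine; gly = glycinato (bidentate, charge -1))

potassium fluoro(glycinato)hydroxobis(pyridine)ruthenate(II)

The 1 potassium counter-ion carries a total charge of +1, so each complex ion is 1−.
Ligand charges: 1×fluoro (-1 each), 2×pyridine (neutral), 1×hydroxo (-1 each), 1×glycinato (-1 each); total -3. So Ru + (-3) = 1−, giving Ru = +2.
The complex ion is anionic, so ruthenium takes the -ate form ruthenate(II).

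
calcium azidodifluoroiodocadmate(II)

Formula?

Ligands: 2 fluoro (F, -1), 1 iodo (I, -1), 1 azido (N3, -1). Ligand charge sum = -4.
With Cd in oxidation state +2, the complex ion is [Cd...]^2−.
Charge balance with calcium (+2) requires 1 complex ion per 1 calcium.

Ca[CdF2I(N3)]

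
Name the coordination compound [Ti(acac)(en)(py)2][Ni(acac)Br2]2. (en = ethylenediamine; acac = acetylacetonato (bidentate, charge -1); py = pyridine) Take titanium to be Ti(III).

(acetylacetonato)(ethylenediamine)bis(pyridine)titanium(III) (acetylacetonato)dibromonickelate(II)

Both ions are complex: the cation is named first with the plain metal name, the anion second with the -ate form; each ion's ligands are alphabetised independently.
Ti is given as +3; the cation's ligand charges sum to -1, so the complex cation is 2+.
With 2 anions per cation, each anion must be 2/2 = 1−.
Anion: ligand charges sum to -3; for the ion to be 1−, Ni = +2.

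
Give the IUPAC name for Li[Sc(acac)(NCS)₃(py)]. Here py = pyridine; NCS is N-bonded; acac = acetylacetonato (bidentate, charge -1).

lithium (acetylacetonato)triisothiocyanato(pyridine)scandate(III)

The 1 lithium counter-ion carries a total charge of +1, so each complex ion is 1−.
Ligand charges: 1×pyridine (neutral), 3×isothiocyanato (-1 each), 1×acetylacetonato (-1 each); total -4. So Sc + (-4) = 1−, giving Sc = +3.
Ligands are named alphabetically: acetylacetonato before isothiocyanato before pyridine.
The complex ion is anionic, so scandium takes the -ate form scandate(III).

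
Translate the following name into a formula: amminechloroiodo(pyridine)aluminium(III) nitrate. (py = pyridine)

Ligands: 1 ammine (NH3, neutral), 1 chloro (Cl, -1), 1 pyridine (py, neutral), 1 iodo (I, -1). Ligand charge sum = -2.
Charge balance with nitrate (-1) requires 1 complex ion per 1 nitrate.

[AlClI(NH3)(py)]NO3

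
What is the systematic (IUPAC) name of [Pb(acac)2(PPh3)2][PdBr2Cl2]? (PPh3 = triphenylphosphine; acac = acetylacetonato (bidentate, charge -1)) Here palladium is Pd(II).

bis(acetylacetonato)bis(triphenylphosphine)lead(IV) dibromodichloropalladate(II)

Pd is given as +2; the anion's ligand charges sum to -4, so the complex anion is 2−.
A 1:1 salt means the cation carries the equal and opposite charge, 2+.
Cation: ligand charges sum to -2; for the ion to be 2+, Pb = +4.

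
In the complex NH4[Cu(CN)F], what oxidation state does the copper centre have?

+1

1 ammonium outside the brackets (+1 each) → the complex ion is 1−.
Ligand charges: 1×F = -1; 1×CN = -1; sum -2.
Cu + (-2) = 1− ⇒ Cu is +1.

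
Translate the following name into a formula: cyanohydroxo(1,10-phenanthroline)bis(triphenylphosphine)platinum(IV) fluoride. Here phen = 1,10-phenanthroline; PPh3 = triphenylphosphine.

Ligands: 1 1,10-phenanthroline (phen, neutral), 2 triphenylphosphine (PPh3, neutral), 1 hydroxo (OH, -1), 1 cyano (CN, -1). Ligand charge sum = -2.
With Pt in oxidation state +4, the complex ion is [Pt...]^2+.
Charge balance with fluoride (-1) requires 1 complex ion per 2 fluoride.

[Pt(CN)(OH)(phen)(PPh3)2]F2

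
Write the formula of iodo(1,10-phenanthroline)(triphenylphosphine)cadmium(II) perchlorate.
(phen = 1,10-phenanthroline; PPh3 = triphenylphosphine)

Ligands: 1 iodo (I, -1), 1 1,10-phenanthroline (phen, neutral), 1 triphenylphosphine (PPh3, neutral). Ligand charge sum = -1.
With Cd in oxidation state +2, the complex ion is [Cd...]^1+.
Charge balance with perchlorate (-1) requires 1 complex ion per 1 perchlorate.

[CdI(phen)(PPh3)]ClO4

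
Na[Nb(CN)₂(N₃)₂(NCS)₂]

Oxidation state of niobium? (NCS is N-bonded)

+5

1 sodium outside the brackets (+1 each) → the complex ion is 1−.
Ligand charges: 2×NCS = -2; 2×CN = -2; 2×N3 = -2; sum -6.
Nb + (-6) = 1− ⇒ Nb is +5.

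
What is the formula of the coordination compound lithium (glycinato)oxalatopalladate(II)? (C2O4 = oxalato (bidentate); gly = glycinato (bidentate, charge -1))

Li[Pd(C2O4)(gly)]

Ligands: 1 oxalato (C2O4, -2), 1 glycinato (gly, -1). Ligand charge sum = -3.
With Pd in oxidation state +2, the complex ion is [Pd...]^1−.
Charge balance with lithium (+1) requires 1 complex ion per 1 lithium.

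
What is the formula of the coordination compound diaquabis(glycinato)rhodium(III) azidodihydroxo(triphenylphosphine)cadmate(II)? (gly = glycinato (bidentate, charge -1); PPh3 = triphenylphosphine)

Cation [Rh…]: ligand charges -2, Rh(III) ⇒ ion charge 1+.
Anion [Cd…]: ligand charges -3, Cd(II) ⇒ ion charge 1−.

[Rh(gly)2(H2O)2][Cd(N3)(OH)2(PPh3)]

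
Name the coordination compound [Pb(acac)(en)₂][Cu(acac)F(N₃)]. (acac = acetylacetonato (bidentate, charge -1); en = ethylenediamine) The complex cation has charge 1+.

The complex cation is given as 1+; its ligand charges sum to -1, so Pb = +2.
A 1:1 salt means the anion carries the equal and opposite charge, 1−.
Anion: ligand charges sum to -3; for the ion to be 1−, Cu = +2.

(acetylacetonato)bis(ethylenediamine)lead(II) (acetylacetonato)azidofluorocuprate(II)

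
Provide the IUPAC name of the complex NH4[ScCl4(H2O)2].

ammonium diaquatetrachloroscandate(III)

The 1 ammonium counter-ion carries a total charge of +1, so each complex ion is 1−.
Ligand charges: 4×chloro (-1 each), 2×aqua (neutral); total -4. So Sc + (-4) = 1−, giving Sc = +3.
The complex ion is anionic, so scandium takes the -ate form scandate(III).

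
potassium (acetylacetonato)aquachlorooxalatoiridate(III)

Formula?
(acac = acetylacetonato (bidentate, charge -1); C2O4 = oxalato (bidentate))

Ligands: 1 aqua (H2O, neutral), 1 chloro (Cl, -1), 1 acetylacetonato (acac, -1), 1 oxalato (C2O4, -2). Ligand charge sum = -4.
Charge balance with potassium (+1) requires 1 complex ion per 1 potassium.

K[Ir(acac)(C2O4)Cl(H2O)]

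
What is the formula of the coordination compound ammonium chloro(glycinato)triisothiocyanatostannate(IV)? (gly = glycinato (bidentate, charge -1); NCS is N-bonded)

Ligands: 1 glycinato (gly, -1), 3 isothiocyanato (NCS, -1), 1 chloro (Cl, -1). Ligand charge sum = -5.
Charge balance with ammonium (+1) requires 1 complex ion per 1 ammonium.

NH4[SnCl(gly)(NCS)3]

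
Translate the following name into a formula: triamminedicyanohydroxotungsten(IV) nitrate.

Ligands: 3 ammine (NH3, neutral), 2 cyano (CN, -1), 1 hydroxo (OH, -1). Ligand charge sum = -3.
Charge balance with nitrate (-1) requires 1 complex ion per 1 nitrate.

[W(CN)2(NH3)3(OH)]NO3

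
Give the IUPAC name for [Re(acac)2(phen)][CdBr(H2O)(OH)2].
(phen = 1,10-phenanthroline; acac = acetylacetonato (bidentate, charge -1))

bis(acetylacetonato)(1,10-phenanthroline)rhenium(III) aquabromodihydroxocadmate(II)

Both ions are complex: the cation is named first with the plain metal name, the anion second with the -ate form; each ion's ligands are alphabetised independently.
Cadmium is always +2 in its complexes; the anion's ligand charges sum to -3, so the complex anion is 1−.
A 1:1 salt means the cation carries the equal and opposite charge, 1+.
Cation: ligand charges sum to -2; for the ion to be 1+, Re = +3.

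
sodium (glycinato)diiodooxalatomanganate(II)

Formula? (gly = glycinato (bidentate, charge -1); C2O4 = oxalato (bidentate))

Ligands: 1 glycinato (gly, -1), 2 iodo (I, -1), 1 oxalato (C2O4, -2). Ligand charge sum = -5.
With Mn in oxidation state +2, the complex ion is [Mn...]^3−.
Charge balance with sodium (+1) requires 1 complex ion per 3 sodium.

Na3[Mn(C2O4)(gly)I2]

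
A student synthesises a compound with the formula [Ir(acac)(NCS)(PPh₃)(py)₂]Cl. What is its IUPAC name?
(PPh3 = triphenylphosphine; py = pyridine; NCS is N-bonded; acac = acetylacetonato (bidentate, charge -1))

(acetylacetonato)isothiocyanatobis(pyridine)(triphenylphosphine)iridium(III) chloride

The 1 chloride counter-ion carries a total charge of -1, so each complex ion is 1+.
Ligand charges: 1×triphenylphosphine (neutral), 2×pyridine (neutral), 1×isothiocyanato (-1 each), 1×acetylacetonato (-1 each); total -2. So Ir + (-2) = 1+, giving Ir = +3.
Ligands are named alphabetically: acetylacetonato before isothiocyanato before pyridine before triphenylphosphine.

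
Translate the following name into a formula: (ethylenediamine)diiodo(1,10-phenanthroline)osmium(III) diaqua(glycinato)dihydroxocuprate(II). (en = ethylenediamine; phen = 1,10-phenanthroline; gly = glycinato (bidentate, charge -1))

Cation [Os…]: ligand charges -2, Os(III) ⇒ ion charge 1+.
Anion [Cu…]: ligand charges -3, Cu(II) ⇒ ion charge 1−.
One 1+ cation balances one 1− anion.

[Os(en)I2(phen)][Cu(gly)(H2O)2(OH)2]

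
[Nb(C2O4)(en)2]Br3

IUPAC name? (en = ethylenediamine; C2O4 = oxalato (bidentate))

The 3 bromide counter-ions carry a total charge of -3, so each complex ion is 3+.
Ligand charges: 2×ethylenediamine (neutral), 1×oxalato (-2 each); total -2. So Nb + (-2) = 3+, giving Nb = +5.
Ligands are named alphabetically: ethylenediamine before oxalato.

bis(ethylenediamine)oxalatoniobium(V) bromide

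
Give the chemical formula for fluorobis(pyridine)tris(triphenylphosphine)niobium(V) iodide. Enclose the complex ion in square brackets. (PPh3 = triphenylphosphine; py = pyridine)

Ligands: 3 triphenylphosphine (PPh3, neutral), 1 fluoro (F, -1), 2 pyridine (py, neutral). Ligand charge sum = -1.
Charge balance with iodide (-1) requires 1 complex ion per 4 iodide.

[NbF(PPh3)3(py)2]I4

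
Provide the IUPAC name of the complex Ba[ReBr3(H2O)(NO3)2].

barium aquatribromodinitratorhenate(III)

The 1 barium counter-ion carries a total charge of +2, so each complex ion is 2−.
Ligand charges: 3×bromo (-1 each), 1×aqua (neutral), 2×nitrato (-1 each); total -5. So Re + (-5) = 2−, giving Re = +3.
Ligands are named alphabetically: aqua before bromo before nitrato.
The complex ion is anionic, so rhenium takes the -ate form rhenate(III).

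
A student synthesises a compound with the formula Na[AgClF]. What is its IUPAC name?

sodium chlorofluoroargentate(I)

The 1 sodium counter-ion carries a total charge of +1, so each complex ion is 1−.
Ligand charges: 1×chloro (-1 each), 1×fluoro (-1 each); total -2. So Ag + (-2) = 1−, giving Ag = +1.
The complex ion is anionic, so silver takes the -ate form argentate(I).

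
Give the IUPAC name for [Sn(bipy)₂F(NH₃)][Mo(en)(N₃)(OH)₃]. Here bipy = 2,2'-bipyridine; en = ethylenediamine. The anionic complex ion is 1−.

amminebis(2,2'-bipyridine)fluorotin(II) azido(ethylenediamine)trihydroxomolybdate(III)

The complex anion is given as 1−; its ligand charges sum to -4, so Mo = +3.
A 1:1 salt means the cation carries the equal and opposite charge, 1+.
Cation: ligand charges sum to -1; for the ion to be 1+, Sn = +2.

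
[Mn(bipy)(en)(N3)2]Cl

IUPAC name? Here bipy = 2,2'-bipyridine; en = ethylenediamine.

diazido(2,2'-bipyridine)(ethylenediamine)manganese(III) chloride

The 1 chloride counter-ion carries a total charge of -1, so each complex ion is 1+.
Ligand charges: 2×azido (-1 each), 1×2,2'-bipyridine (neutral), 1×ethylenediamine (neutral); total -2. So Mn + (-2) = 1+, giving Mn = +3.
Ligands are named alphabetically: azido before bipyridine before ethylenediamine.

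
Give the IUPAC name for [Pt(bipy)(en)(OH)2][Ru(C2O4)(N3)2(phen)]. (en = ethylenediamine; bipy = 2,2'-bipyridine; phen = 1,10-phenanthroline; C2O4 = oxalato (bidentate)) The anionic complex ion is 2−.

(2,2'-bipyridine)(ethylenediamine)dihydroxoplatinum(IV) diazidooxalato(1,10-phenanthroline)ruthenate(II)

Both ions are complex: the cation is named first with the plain metal name, the anion second with the -ate form; each ion's ligands are alphabetised independently.
The complex anion is given as 2−; its ligand charges sum to -4, so Ru = +2.
A 1:1 salt means the cation carries the equal and opposite charge, 2+.
Cation: ligand charges sum to -2; for the ion to be 2+, Pt = +4.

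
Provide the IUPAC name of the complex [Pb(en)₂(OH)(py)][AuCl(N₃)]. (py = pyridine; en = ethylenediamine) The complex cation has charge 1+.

Both ions are complex: the cation is named first with the plain metal name, the anion second with the -ate form; each ion's ligands are alphabetised independently.
The complex cation is given as 1+; its ligand charges sum to -1, so Pb = +2.
A 1:1 salt means the anion carries the equal and opposite charge, 1−.
Anion: ligand charges sum to -2; for the ion to be 1−, Au = +1.

bis(ethylenediamine)hydroxo(pyridine)lead(II) azidochloroaurate(I)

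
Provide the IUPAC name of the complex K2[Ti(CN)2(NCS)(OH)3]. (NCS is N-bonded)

potassium dicyanotrihydroxoisothiocyanatotitanate(IV)

The 2 potassium counter-ions carry a total charge of +2, so each complex ion is 2−.
Ligand charges: 1×isothiocyanato (-1 each), 3×hydroxo (-1 each), 2×cyano (-1 each); total -6. So Ti + (-6) = 2−, giving Ti = +4.
The complex ion is anionic, so titanium takes the -ate form titanate(IV).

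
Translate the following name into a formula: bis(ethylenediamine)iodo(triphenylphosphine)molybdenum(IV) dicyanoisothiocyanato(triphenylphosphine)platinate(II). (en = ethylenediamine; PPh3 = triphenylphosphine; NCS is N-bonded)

[Mo(en)2I(PPh3)][Pt(CN)2(NCS)(PPh3)]3

Cation [Mo…]: ligand charges -1, Mo(IV) ⇒ ion charge 3+.
Anion [Pt…]: ligand charges -3, Pt(II) ⇒ ion charge 1−.
One 3+ cation requires 3 of the 1− anion.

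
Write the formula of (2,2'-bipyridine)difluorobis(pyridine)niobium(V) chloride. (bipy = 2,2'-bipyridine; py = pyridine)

[Nb(bipy)F2(py)2]Cl3

Ligands: 1 2,2'-bipyridine (bipy, neutral), 2 pyridine (py, neutral), 2 fluoro (F, -1). Ligand charge sum = -2.
Charge balance with chloride (-1) requires 1 complex ion per 3 chloride.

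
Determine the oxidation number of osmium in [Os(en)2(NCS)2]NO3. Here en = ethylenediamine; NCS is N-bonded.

1 nitrate outside the brackets (-1 each) → the complex ion is 1+.
Ligand charges: 2×en neutral; 2×NCS = -2; sum -2.
Os + (-2) = 1+ ⇒ Os is +3.

+3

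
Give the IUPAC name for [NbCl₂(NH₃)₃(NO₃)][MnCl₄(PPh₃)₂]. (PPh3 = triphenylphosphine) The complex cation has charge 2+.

triamminedichloronitratoniobium(V) tetrachlorobis(triphenylphosphine)manganate(II)

Both ions are complex: the cation is named first with the plain metal name, the anion second with the -ate form; each ion's ligands are alphabetised independently.
The complex cation is given as 2+; its ligand charges sum to -3, so Nb = +5.
A 1:1 salt means the anion carries the equal and opposite charge, 2−.
Anion: ligand charges sum to -4; for the ion to be 2−, Mn = +2.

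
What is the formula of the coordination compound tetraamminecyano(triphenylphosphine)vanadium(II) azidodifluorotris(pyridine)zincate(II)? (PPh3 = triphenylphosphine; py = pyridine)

[V(CN)(NH3)4(PPh3)][ZnF2(N3)(py)3]

Cation [V…]: ligand charges -1, V(II) ⇒ ion charge 1+.
Anion [Zn…]: ligand charges -3, Zn(II) ⇒ ion charge 1−.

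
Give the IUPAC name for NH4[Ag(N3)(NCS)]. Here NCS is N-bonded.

ammonium azidoisothiocyanatoargentate(I)

The 1 ammonium counter-ion carries a total charge of +1, so each complex ion is 1−.
Ligand charges: 1×isothiocyanato (-1 each), 1×azido (-1 each); total -2. So Ag + (-2) = 1−, giving Ag = +1.
The complex ion is anionic, so silver takes the -ate form argentate(I).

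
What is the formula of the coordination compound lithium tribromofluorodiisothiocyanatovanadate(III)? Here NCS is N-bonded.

Li3[VBr3F(NCS)2]

Ligands: 1 fluoro (F, -1), 2 isothiocyanato (NCS, -1), 3 bromo (Br, -1). Ligand charge sum = -6.
Charge balance with lithium (+1) requires 1 complex ion per 3 lithium.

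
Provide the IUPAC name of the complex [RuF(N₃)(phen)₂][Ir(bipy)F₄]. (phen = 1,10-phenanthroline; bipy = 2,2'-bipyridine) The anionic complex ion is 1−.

Both ions are complex: the cation is named first with the plain metal name, the anion second with the -ate form; each ion's ligands are alphabetised independently.
The complex anion is given as 1−; its ligand charges sum to -4, so Ir = +3.
A 1:1 salt means the cation carries the equal and opposite charge, 1+.
Cation: ligand charges sum to -2; for the ion to be 1+, Ru = +3.

azidofluorobis(1,10-phenanthroline)ruthenium(III) (2,2'-bipyridine)tetrafluoroiridate(III)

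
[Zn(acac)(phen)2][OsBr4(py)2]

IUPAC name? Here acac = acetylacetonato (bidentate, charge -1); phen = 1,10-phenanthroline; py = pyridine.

(acetylacetonato)bis(1,10-phenanthroline)zinc(II) tetrabromobis(pyridine)osmate(III)

Both ions are complex: the cation is named first with the plain metal name, the anion second with the -ate form; each ion's ligands are alphabetised independently.
Zinc is always +2 in its complexes; the cation's ligand charges sum to -1, so the complex cation is 1+.
A 1:1 salt means the anion carries the equal and opposite charge, 1−.
Anion: ligand charges sum to -4; for the ion to be 1−, Os = +3.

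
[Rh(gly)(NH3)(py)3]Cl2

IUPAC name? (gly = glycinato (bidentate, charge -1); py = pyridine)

ammine(glycinato)tris(pyridine)rhodium(III) chloride

The 2 chloride counter-ions carry a total charge of -2, so each complex ion is 2+.
Ligand charges: 1×glycinato (-1 each), 3×pyridine (neutral), 1×ammine (neutral); total -1. So Rh + (-1) = 2+, giving Rh = +3.
Ligands are named alphabetically: ammine before glycinato before pyridine.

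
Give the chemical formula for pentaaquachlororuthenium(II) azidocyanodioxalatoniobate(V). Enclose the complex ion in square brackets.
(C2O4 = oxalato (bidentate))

[RuCl(H2O)5][Nb(C2O4)2(CN)(N3)]

Cation [Ru…]: ligand charges -1, Ru(II) ⇒ ion charge 1+.
Anion [Nb…]: ligand charges -6, Nb(V) ⇒ ion charge 1−.
One 1+ cation balances one 1− anion.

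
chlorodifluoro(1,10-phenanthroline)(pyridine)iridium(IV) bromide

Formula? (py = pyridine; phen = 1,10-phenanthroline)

Ligands: 1 pyridine (py, neutral), 1 chloro (Cl, -1), 1 1,10-phenanthroline (phen, neutral), 2 fluoro (F, -1). Ligand charge sum = -3.
With Ir in oxidation state +4, the complex ion is [Ir...]^1+.
Charge balance with bromide (-1) requires 1 complex ion per 1 bromide.

[IrClF2(phen)(py)]Br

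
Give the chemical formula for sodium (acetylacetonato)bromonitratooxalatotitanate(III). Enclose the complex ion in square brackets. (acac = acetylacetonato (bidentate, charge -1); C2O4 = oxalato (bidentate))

Ligands: 1 acetylacetonato (acac, -1), 1 bromo (Br, -1), 1 nitrato (NO3, -1), 1 oxalato (C2O4, -2). Ligand charge sum = -5.
With Ti in oxidation state +3, the complex ion is [Ti...]^2−.
Charge balance with sodium (+1) requires 1 complex ion per 2 sodium.

Na2[Ti(acac)Br(C2O4)(NO3)]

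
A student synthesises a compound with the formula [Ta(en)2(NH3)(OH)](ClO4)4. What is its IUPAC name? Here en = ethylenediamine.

The 4 perchlorate counter-ions carry a total charge of -4, so each complex ion is 4+.
Ligand charges: 1×ammine (neutral), 2×ethylenediamine (neutral), 1×hydroxo (-1 each); total -1. So Ta + (-1) = 4+, giving Ta = +5.
Ligands are named alphabetically: ammine before ethylenediamine before hydroxo.

amminebis(ethylenediamine)hydroxotantalum(V) perchlorate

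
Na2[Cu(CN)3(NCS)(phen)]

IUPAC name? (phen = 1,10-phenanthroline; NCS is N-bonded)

sodium tricyanoisothiocyanato(1,10-phenanthroline)cuprate(II)

The 2 sodium counter-ions carry a total charge of +2, so each complex ion is 2−.
Ligand charges: 3×cyano (-1 each), 1×1,10-phenanthroline (neutral), 1×isothiocyanato (-1 each); total -4. So Cu + (-4) = 2−, giving Cu = +2.
Ligands are named alphabetically: cyano before isothiocyanato before phenanthroline.
The complex ion is anionic, so copper takes the -ate form cuprate(II).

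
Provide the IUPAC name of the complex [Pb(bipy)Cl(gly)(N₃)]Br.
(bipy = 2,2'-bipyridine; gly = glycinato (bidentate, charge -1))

The 1 bromide counter-ion carries a total charge of -1, so each complex ion is 1+.
Ligand charges: 1×2,2'-bipyridine (neutral), 1×chloro (-1 each), 1×azido (-1 each), 1×glycinato (-1 each); total -3. So Pb + (-3) = 1+, giving Pb = +4.
Ligands are named alphabetically: azido before bipyridine before chloro before glycinato.

azido(2,2'-bipyridine)chloro(glycinato)lead(IV) bromide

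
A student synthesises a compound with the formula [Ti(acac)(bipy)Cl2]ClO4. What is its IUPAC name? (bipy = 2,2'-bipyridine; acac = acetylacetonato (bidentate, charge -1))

(acetylacetonato)(2,2'-bipyridine)dichlorotitanium(IV) perchlorate

The 1 perchlorate counter-ion carries a total charge of -1, so each complex ion is 1+.
Ligand charges: 1×2,2'-bipyridine (neutral), 2×chloro (-1 each), 1×acetylacetonato (-1 each); total -3. So Ti + (-3) = 1+, giving Ti = +4.
Ligands are named alphabetically: acetylacetonato before bipyridine before chloro.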